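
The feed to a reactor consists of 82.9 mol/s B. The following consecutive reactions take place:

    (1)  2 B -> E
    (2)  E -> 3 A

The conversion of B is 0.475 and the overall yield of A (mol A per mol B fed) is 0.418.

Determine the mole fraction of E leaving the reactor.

0.0943

Conversion of B: B consumed = 2ξ₁ = 0.475 × 82.9 → ξ₁ = 19.69 mol/s.
Yield of A: 3ξ₂ / 82.9 = 0.418 → ξ₂ = 11.55 mol/s.
Outlet amounts (n = n₀ + Σ ν·ξ):
  B: 82.9 − 2(19.69) = 43.52
  E: 0 + 1(19.69) − 1(11.55) = 8.138
  A: 0 + 3(11.55) = 34.65
Total out = 86.31 mol/s; y_E = 8.138 / 86.31 = 0.09429.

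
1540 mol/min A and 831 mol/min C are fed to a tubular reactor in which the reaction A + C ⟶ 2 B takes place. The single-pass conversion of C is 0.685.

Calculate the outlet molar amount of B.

C reacted = 0.685 × 831 = 569.2 mol/min; ν_C = −1, so ξ = 569.2/1 = 569.2 mol/min.
Outlet amounts (n = n₀ + ν ξ):
  A: 1540 − 1(569.2) = 970.8
  C: 831 − 1(569.2) = 261.8
  B: 0 + 2(569.2) = 1138

1140 mol/min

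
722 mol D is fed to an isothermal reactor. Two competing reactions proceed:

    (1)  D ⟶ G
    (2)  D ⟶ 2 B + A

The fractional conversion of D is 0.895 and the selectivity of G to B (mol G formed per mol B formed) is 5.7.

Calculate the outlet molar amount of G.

594 mol

Conversion of D: D consumed = 0.895 × 722 = 646.2 mol = 1ξ₁ + 1ξ₂.
Selectivity: 1ξ₁ / (2ξ₂) = 5.7 → ξ₁ = 11.4 ξ₂.
Substitute: (1·11.4 + 1) ξ₂ = 646.2 → ξ₂ = 52.11 mol, ξ₁ = 594.1 mol.
Outlet amounts (n = n₀ + Σ ν·ξ):
  D: 722 − 1(594.1) − 1(52.11) = 75.81
  G: 0 + 1(594.1) = 594.1
  B: 0 + 2(52.11) = 104.2
  A: 0 + 1(52.11) = 52.11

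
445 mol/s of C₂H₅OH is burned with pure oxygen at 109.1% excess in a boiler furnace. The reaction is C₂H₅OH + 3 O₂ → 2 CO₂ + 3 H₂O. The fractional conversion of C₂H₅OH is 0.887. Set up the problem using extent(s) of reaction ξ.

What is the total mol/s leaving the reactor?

Stoichiometric O₂ = 3 × 445 = 1335 mol/s; O₂ fed = 1335 × 2.091 = 2791 mol/s.
Fuel reacted = 0.887 × 445 → ξ = 394.7 mol/s.
Outlet (n = n₀ + ν ξ):
  C₂H₅OH: 445 − 1(394.7) = 50.28
  O₂: 2791 − 3(394.7) = 1607
  CO₂: 0 + 2(394.7) = 789.4
  H₂O: 0 + 3(394.7) = 1184
Total out = 50.28 + 1607 + 789.4 + 1184 = 3631 mol/s.

3630 mol/s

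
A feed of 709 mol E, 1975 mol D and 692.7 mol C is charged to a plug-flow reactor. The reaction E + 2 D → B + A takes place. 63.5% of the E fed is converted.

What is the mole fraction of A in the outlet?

E reacted = 0.635 × 709 = 450.2 mol; ν_E = −1, so ξ = 450.2/1 = 450.2 mol.
Outlet amounts (n = n₀ + ν ξ):
  E: 709 − 1(450.2) = 258.8
  D: 1975 − 2(450.2) = 1075
  B: 0 + 1(450.2) = 450.2
  A: 0 + 1(450.2) = 450.2
  C: 692.7 (inert)
Total out = 2926 mol; y_A = 450.2 / 2926 = 0.1538.

0.154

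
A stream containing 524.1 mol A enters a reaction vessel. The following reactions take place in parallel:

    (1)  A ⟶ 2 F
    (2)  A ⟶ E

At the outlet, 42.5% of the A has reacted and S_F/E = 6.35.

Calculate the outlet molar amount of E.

53.4 mol

Conversion of A: A consumed = 0.425 × 524.1 = 222.7 mol = 1ξ₁ + 1ξ₂.
Selectivity: 2ξ₁ / (1ξ₂) = 6.35 → ξ₁ = 3.175 ξ₂.
Substitute: (1·3.175 + 1) ξ₂ = 222.7 → ξ₂ = 53.35 mol, ξ₁ = 169.4 mol.
Outlet amounts (n = n₀ + Σ ν·ξ):
  A: 524.1 − 1(169.4) − 1(53.35) = 301.4
  F: 0 + 2(169.4) = 338.8
  E: 0 + 1(53.35) = 53.35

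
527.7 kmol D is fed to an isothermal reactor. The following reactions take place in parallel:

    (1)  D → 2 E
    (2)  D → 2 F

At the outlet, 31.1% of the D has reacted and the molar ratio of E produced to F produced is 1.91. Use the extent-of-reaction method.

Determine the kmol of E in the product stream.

Conversion of D: D consumed = 0.311 × 527.7 = 164.1 kmol = 1ξ₁ + 1ξ₂.
Selectivity: 2ξ₁ / (2ξ₂) = 1.91 → ξ₁ = 1.91 ξ₂.
Substitute: (1·1.91 + 1) ξ₂ = 164.1 → ξ₂ = 56.4 kmol, ξ₁ = 107.7 kmol.
Outlet amounts (n = n₀ + Σ ν·ξ):
  D: 527.7 − 1(107.7) − 1(56.4) = 363.6
  E: 0 + 2(107.7) = 215.4
  F: 0 + 2(56.4) = 112.8

215 kmol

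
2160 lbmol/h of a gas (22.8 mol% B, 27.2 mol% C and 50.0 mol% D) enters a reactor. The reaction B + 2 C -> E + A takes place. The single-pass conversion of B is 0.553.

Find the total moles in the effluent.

1890 lbmol/h

B reacted = 0.553 × 492.5 = 272.3 lbmol/h; ν_B = −1, so ξ = 272.3/1 = 272.3 lbmol/h.
Outlet amounts (n = n₀ + ν ξ):
  B: 492.5 − 1(272.3) = 220.1
  C: 587.5 − 2(272.3) = 42.84
  E: 0 + 1(272.3) = 272.3
  A: 0 + 1(272.3) = 272.3
  D: 1080 (inert)
Total out = 220.1 + 42.84 + 272.3 + 272.3 + 1080 = 1888 lbmol/h.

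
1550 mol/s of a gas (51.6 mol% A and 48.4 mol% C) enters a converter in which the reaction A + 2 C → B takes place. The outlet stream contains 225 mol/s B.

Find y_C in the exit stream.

0.273

For B: n = n₀ + 1ξ → 225 = 0 + 1ξ, giving ξ = 225 mol/s.
Outlet amounts (n = n₀ + ν ξ):
  A: 799.8 − 1(225) = 574.8
  C: 750.2 − 2(225) = 300.2
  B: 0 + 1(225) = 225
Total out = 1100 mol/s; y_C = 300.2 / 1100 = 0.2729.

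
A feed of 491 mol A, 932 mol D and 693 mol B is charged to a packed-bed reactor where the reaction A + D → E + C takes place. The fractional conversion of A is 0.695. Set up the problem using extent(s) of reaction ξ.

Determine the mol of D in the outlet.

591 mol

A reacted = 0.695 × 491 = 341.2 mol; ν_A = −1, so ξ = 341.2/1 = 341.2 mol.
Outlet amounts (n = n₀ + ν ξ):
  A: 491 − 1(341.2) = 149.8
  D: 932 − 1(341.2) = 590.8
  E: 0 + 1(341.2) = 341.2
  C: 0 + 1(341.2) = 341.2
  B: 693 (inert)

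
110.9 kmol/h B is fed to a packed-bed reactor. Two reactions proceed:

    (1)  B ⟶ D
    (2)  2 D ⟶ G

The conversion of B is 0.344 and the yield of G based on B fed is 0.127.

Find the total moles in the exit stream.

96.8 kmol/h

Conversion of B: B consumed = 1ξ₁ = 0.344 × 110.9 → ξ₁ = 38.15 kmol/h.
Yield of G: 1ξ₂ / 110.9 = 0.127 → ξ₂ = 14.08 kmol/h.
Outlet amounts (n = n₀ + Σ ν·ξ):
  B: 110.9 − 1(38.15) = 72.75
  D: 0 + 1(38.15) − 2(14.08) = 9.981
  G: 0 + 1(14.08) = 14.08
Total out = 72.75 + 9.981 + 14.08 = 96.82 kmol/h.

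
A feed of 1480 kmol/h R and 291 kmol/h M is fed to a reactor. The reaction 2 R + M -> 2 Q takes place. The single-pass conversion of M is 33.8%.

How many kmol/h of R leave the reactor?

M reacted = 0.338 × 291 = 98.36 kmol/h; ν_M = −1, so ξ = 98.36/1 = 98.36 kmol/h.
Outlet amounts (n = n₀ + ν ξ):
  R: 1480 − 2(98.36) = 1283
  M: 291 − 1(98.36) = 192.6
  Q: 0 + 2(98.36) = 196.7

1280 kmol/h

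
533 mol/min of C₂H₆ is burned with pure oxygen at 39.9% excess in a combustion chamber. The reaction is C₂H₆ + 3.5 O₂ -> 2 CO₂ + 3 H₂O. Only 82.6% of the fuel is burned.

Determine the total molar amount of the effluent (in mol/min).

3360 mol/min

Stoichiometric O₂ = 3.5 × 533 = 1866 mol/min; O₂ fed = 1866 × 1.399 = 2610 mol/min.
Fuel reacted = 0.826 × 533 → ξ = 440.3 mol/min.
Outlet (n = n₀ + ν ξ):
  C₂H₆: 533 − 1(440.3) = 92.74
  O₂: 2610 − 3.5(440.3) = 1069
  CO₂: 0 + 2(440.3) = 880.5
  H₂O: 0 + 3(440.3) = 1321
Total out = 92.74 + 1069 + 880.5 + 1321 = 3363 mol/min.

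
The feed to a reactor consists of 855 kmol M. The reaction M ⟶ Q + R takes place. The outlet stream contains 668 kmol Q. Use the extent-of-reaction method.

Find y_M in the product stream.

For Q: n = n₀ + 1ξ → 668 = 0 + 1ξ, giving ξ = 668 kmol.
Outlet amounts (n = n₀ + ν ξ):
  M: 855 − 1(668) = 187
  Q: 0 + 1(668) = 668
  R: 0 + 1(668) = 668
Total out = 1523 kmol; y_M = 187 / 1523 = 0.1228.

0.123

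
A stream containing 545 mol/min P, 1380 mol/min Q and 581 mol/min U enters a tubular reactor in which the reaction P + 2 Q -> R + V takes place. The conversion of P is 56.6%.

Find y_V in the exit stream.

P reacted = 0.566 × 545 = 308.5 mol/min; ν_P = −1, so ξ = 308.5/1 = 308.5 mol/min.
Outlet amounts (n = n₀ + ν ξ):
  P: 545 − 1(308.5) = 236.5
  Q: 1380 − 2(308.5) = 763.1
  R: 0 + 1(308.5) = 308.5
  V: 0 + 1(308.5) = 308.5
  U: 581 (inert)
Total out = 2198 mol/min; y_V = 308.5 / 2198 = 0.1404.

0.14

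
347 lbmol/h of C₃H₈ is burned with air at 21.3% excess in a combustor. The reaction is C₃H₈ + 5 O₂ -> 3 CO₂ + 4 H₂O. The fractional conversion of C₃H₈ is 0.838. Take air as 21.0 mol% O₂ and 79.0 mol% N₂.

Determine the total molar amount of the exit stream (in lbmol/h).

10700 lbmol/h

Stoichiometric O₂ = 5 × 347 = 1735 lbmol/h; O₂ fed = 1735 × 1.213 = 2105 lbmol/h.
N₂ fed = 2105 × 79/21 = 7917 lbmol/h.
Fuel reacted = 0.838 × 347 → ξ = 290.8 lbmol/h.
Outlet (n = n₀ + ν ξ):
  C₃H₈: 347 − 1(290.8) = 56.21
  O₂: 2105 − 5(290.8) = 650.6
  N₂: 7917 (inert)
  CO₂: 0 + 3(290.8) = 872.4
  H₂O: 0 + 4(290.8) = 1163
Total out = 56.21 + 650.6 + 7917 + 872.4 + 1163 = 10660 lbmol/h.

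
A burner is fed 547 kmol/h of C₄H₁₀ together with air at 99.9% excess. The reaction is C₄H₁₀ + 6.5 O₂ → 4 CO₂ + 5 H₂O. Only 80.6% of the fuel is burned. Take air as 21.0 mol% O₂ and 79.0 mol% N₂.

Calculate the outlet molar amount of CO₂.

Stoichiometric O₂ = 6.5 × 547 = 3556 kmol/h; O₂ fed = 3556 × 1.999 = 7107 kmol/h.
N₂ fed = 7107 × 79/21 = 26740 kmol/h.
Fuel reacted = 0.806 × 547 → ξ = 440.9 kmol/h.
Outlet (n = n₀ + ν ξ):
  C₄H₁₀: 547 − 1(440.9) = 106.1
  O₂: 7107 − 6.5(440.9) = 4242
  N₂: 26740 (inert)
  CO₂: 0 + 4(440.9) = 1764
  H₂O: 0 + 5(440.9) = 2204

1760 kmol/h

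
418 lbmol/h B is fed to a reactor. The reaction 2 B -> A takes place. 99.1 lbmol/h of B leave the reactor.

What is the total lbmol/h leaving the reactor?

259 lbmol/h

For B: n = n₀ − 2ξ → 99.1 = 418 − 2ξ, giving ξ = 159.4 lbmol/h.
Outlet amounts (n = n₀ + ν ξ):
  B: 418 − 2(159.4) = 99.1
  A: 0 + 1(159.4) = 159.4
Total out = 99.1 + 159.4 = 258.6 lbmol/h.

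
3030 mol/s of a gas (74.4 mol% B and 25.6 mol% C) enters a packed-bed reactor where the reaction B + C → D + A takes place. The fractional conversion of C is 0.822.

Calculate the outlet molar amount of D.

C reacted = 0.822 × 775.7 = 637.6 mol/s; ν_C = −1, so ξ = 637.6/1 = 637.6 mol/s.
Outlet amounts (n = n₀ + ν ξ):
  B: 2254 − 1(637.6) = 1617
  C: 775.7 − 1(637.6) = 138.1
  D: 0 + 1(637.6) = 637.6
  A: 0 + 1(637.6) = 637.6

638 mol/s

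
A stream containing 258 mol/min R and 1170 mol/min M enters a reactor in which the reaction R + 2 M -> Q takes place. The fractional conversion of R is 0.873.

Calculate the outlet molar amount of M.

R reacted = 0.873 × 258 = 225.2 mol/min; ν_R = −1, so ξ = 225.2/1 = 225.2 mol/min.
Outlet amounts (n = n₀ + ν ξ):
  R: 258 − 1(225.2) = 32.77
  M: 1170 − 2(225.2) = 719.5
  Q: 0 + 1(225.2) = 225.2

720 mol/min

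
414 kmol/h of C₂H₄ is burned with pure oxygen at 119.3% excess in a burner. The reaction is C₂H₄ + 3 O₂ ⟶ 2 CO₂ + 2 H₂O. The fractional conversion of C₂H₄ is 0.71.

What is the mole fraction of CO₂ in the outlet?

0.187

Stoichiometric O₂ = 3 × 414 = 1242 kmol/h; O₂ fed = 1242 × 2.193 = 2724 kmol/h.
Fuel reacted = 0.71 × 414 → ξ = 293.9 kmol/h.
Outlet (n = n₀ + ν ξ):
  C₂H₄: 414 − 1(293.9) = 120.1
  O₂: 2724 − 3(293.9) = 1842
  CO₂: 0 + 2(293.9) = 587.9
  H₂O: 0 + 2(293.9) = 587.9
Total out = 3138 kmol/h; y_CO₂ = 587.9 / 3138 = 0.1874.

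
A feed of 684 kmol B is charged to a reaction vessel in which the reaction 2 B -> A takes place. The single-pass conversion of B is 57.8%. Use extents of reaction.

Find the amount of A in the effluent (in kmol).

B reacted = 0.578 × 684 = 395.4 kmol; ν_B = −2, so ξ = 395.4/2 = 197.7 kmol.
Outlet amounts (n = n₀ + ν ξ):
  B: 684 − 2(197.7) = 288.6
  A: 0 + 1(197.7) = 197.7

198 kmol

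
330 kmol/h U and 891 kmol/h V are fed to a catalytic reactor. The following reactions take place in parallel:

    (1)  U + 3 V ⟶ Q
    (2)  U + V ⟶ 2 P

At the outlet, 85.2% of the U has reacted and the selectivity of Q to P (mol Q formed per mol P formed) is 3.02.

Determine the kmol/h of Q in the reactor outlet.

Conversion of U: U consumed = 0.852 × 330 = 281.2 kmol/h = 1ξ₁ + 1ξ₂.
Selectivity: 1ξ₁ / (2ξ₂) = 3.02 → ξ₁ = 6.04 ξ₂.
Substitute: (1·6.04 + 1) ξ₂ = 281.2 → ξ₂ = 39.94 kmol/h, ξ₁ = 241.2 kmol/h.
Outlet amounts (n = n₀ + Σ ν·ξ):
  U: 330 − 1(241.2) − 1(39.94) = 48.84
  V: 891 − 3(241.2) − 1(39.94) = 127.4
  Q: 0 + 1(241.2) = 241.2
  P: 0 + 2(39.94) = 79.87

241 kmol/h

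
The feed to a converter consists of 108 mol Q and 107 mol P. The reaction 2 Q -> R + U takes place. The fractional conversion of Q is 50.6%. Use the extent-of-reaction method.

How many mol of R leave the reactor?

27.3 mol

Q reacted = 0.506 × 108 = 54.65 mol; ν_Q = −2, so ξ = 54.65/2 = 27.32 mol.
Outlet amounts (n = n₀ + ν ξ):
  Q: 108 − 2(27.32) = 53.35
  R: 0 + 1(27.32) = 27.32
  U: 0 + 1(27.32) = 27.32
  P: 107 (inert)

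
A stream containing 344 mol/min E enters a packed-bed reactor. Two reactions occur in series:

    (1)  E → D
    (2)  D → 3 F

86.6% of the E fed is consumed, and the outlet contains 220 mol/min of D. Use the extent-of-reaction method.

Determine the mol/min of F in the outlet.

234 mol/min

Conversion of E: E consumed = 1ξ₁ = 0.866 × 344 → ξ₁ = 297.9 mol/min.
D balance: n_D = 0 + 1ξ₁ − 1ξ₂ = 220 → ξ₂ = (1·297.9 − 220)/1 = 77.9 mol/min.
Outlet amounts (n = n₀ + Σ ν·ξ):
  E: 344 − 1(297.9) = 46.1
  D: 0 + 1(297.9) − 1(77.9) = 220
  F: 0 + 3(77.9) = 233.7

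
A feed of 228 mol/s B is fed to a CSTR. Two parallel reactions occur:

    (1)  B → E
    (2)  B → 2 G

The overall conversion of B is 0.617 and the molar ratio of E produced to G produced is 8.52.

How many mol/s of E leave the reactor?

Conversion of B: B consumed = 0.617 × 228 = 140.7 mol/s = 1ξ₁ + 1ξ₂.
Selectivity: 1ξ₁ / (2ξ₂) = 8.52 → ξ₁ = 17.04 ξ₂.
Substitute: (1·17.04 + 1) ξ₂ = 140.7 → ξ₂ = 7.798 mol/s, ξ₁ = 132.9 mol/s.
Outlet amounts (n = n₀ + Σ ν·ξ):
  B: 228 − 1(132.9) − 1(7.798) = 87.32
  E: 0 + 1(132.9) = 132.9
  G: 0 + 2(7.798) = 15.6

133 mol/s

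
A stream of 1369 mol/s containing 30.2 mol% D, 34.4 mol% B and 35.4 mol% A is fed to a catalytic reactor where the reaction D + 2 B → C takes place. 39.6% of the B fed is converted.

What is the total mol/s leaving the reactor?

B reacted = 0.396 × 470.9 = 186.5 mol/s; ν_B = −2, so ξ = 186.5/2 = 93.25 mol/s.
Outlet amounts (n = n₀ + ν ξ):
  D: 413.4 − 1(93.25) = 320.2
  B: 470.9 − 2(93.25) = 284.4
  C: 0 + 1(93.25) = 93.25
  A: 484.6 (inert)
Total out = 320.2 + 284.4 + 93.25 + 484.6 = 1183 mol/s.

1180 mol/s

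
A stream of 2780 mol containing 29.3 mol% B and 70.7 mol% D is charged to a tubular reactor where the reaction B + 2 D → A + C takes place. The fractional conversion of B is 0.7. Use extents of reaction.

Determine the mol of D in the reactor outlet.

B reacted = 0.7 × 814.5 = 570.2 mol; ν_B = −1, so ξ = 570.2/1 = 570.2 mol.
Outlet amounts (n = n₀ + ν ξ):
  B: 814.5 − 1(570.2) = 244.4
  D: 1965 − 2(570.2) = 825.1
  A: 0 + 1(570.2) = 570.2
  C: 0 + 1(570.2) = 570.2

825 mol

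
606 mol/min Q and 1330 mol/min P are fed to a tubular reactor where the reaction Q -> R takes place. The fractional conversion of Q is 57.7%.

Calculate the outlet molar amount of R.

350 mol/min

Q reacted = 0.577 × 606 = 349.7 mol/min; ν_Q = −1, so ξ = 349.7/1 = 349.7 mol/min.
Outlet amounts (n = n₀ + ν ξ):
  Q: 606 − 1(349.7) = 256.3
  R: 0 + 1(349.7) = 349.7
  P: 1330 (inert)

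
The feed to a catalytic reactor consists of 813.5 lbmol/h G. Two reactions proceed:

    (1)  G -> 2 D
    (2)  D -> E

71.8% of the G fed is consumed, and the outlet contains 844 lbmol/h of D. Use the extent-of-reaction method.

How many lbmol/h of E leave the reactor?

324 lbmol/h

Conversion of G: G consumed = 1ξ₁ = 0.718 × 813.5 → ξ₁ = 584.1 lbmol/h.
D balance: n_D = 0 + 2ξ₁ − 1ξ₂ = 844 → ξ₂ = (2·584.1 − 844)/1 = 324.2 lbmol/h.
Outlet amounts (n = n₀ + Σ ν·ξ):
  G: 813.5 − 1(584.1) = 229.4
  D: 0 + 2(584.1) − 1(324.2) = 844
  E: 0 + 1(324.2) = 324.2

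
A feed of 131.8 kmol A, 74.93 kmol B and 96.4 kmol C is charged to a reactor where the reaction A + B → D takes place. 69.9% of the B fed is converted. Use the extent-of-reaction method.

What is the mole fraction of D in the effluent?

0.209

B reacted = 0.699 × 74.93 = 52.38 kmol; ν_B = −1, so ξ = 52.38/1 = 52.38 kmol.
Outlet amounts (n = n₀ + ν ξ):
  A: 131.8 − 1(52.38) = 79.42
  B: 74.93 − 1(52.38) = 22.55
  D: 0 + 1(52.38) = 52.38
  C: 96.4 (inert)
Total out = 250.8 kmol; y_D = 52.38 / 250.8 = 0.2089.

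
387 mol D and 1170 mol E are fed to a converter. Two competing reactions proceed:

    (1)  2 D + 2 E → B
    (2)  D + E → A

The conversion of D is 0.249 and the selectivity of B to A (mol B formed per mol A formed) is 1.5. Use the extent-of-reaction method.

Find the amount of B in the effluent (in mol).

36.1 mol

Conversion of D: D consumed = 0.249 × 387 = 96.36 mol = 2ξ₁ + 1ξ₂.
Selectivity: 1ξ₁ / (1ξ₂) = 1.5 → ξ₁ = 1.5 ξ₂.
Substitute: (2·1.5 + 1) ξ₂ = 96.36 → ξ₂ = 24.09 mol, ξ₁ = 36.14 mol.
Outlet amounts (n = n₀ + Σ ν·ξ):
  D: 387 − 2(36.14) − 1(24.09) = 290.6
  E: 1170 − 2(36.14) − 1(24.09) = 1074
  B: 0 + 1(36.14) = 36.14
  A: 0 + 1(24.09) = 24.09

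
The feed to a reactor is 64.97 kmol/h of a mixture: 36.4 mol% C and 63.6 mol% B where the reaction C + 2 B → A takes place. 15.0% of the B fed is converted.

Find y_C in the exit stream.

B reacted = 0.15 × 41.32 = 6.198 kmol/h; ν_B = −2, so ξ = 6.198/2 = 3.099 kmol/h.
Outlet amounts (n = n₀ + ν ξ):
  C: 23.65 − 1(3.099) = 20.55
  B: 41.32 − 2(3.099) = 35.12
  A: 0 + 1(3.099) = 3.099
Total out = 58.77 kmol/h; y_C = 20.55 / 58.77 = 0.3497.

0.35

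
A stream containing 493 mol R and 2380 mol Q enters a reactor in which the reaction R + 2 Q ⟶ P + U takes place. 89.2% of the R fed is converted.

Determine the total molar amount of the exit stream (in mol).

R reacted = 0.892 × 493 = 439.8 mol; ν_R = −1, so ξ = 439.8/1 = 439.8 mol.
Outlet amounts (n = n₀ + ν ξ):
  R: 493 − 1(439.8) = 53.24
  Q: 2380 − 2(439.8) = 1500
  P: 0 + 1(439.8) = 439.8
  U: 0 + 1(439.8) = 439.8
Total out = 53.24 + 1500 + 439.8 + 439.8 = 2433 mol.

2430 mol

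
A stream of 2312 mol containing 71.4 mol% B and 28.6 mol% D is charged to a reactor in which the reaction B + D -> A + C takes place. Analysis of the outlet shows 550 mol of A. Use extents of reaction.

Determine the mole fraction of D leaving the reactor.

For A: n = n₀ + 1ξ → 550 = 0 + 1ξ, giving ξ = 550 mol.
Outlet amounts (n = n₀ + ν ξ):
  B: 1651 − 1(550) = 1101
  D: 661.2 − 1(550) = 111.2
  A: 0 + 1(550) = 550
  C: 0 + 1(550) = 550
Total out = 2312 mol; y_D = 111.2 / 2312 = 0.04811.

0.0481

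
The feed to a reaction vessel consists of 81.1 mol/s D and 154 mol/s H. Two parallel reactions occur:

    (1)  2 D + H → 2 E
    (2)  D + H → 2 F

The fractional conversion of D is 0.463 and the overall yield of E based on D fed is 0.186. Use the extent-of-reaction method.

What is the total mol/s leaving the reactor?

Yield of E: 2ξ₁ / 81.1 = 0.186 → ξ₁ = 7.542 mol/s.
Conversion of D: 2ξ₁ + 1ξ₂ = 0.463 × 81.1 = 37.55 → ξ₂ = 22.46 mol/s.
Outlet amounts (n = n₀ + Σ ν·ξ):
  D: 81.1 − 2(7.542) − 1(22.46) = 43.55
  H: 154 − 1(7.542) − 1(22.46) = 124
  E: 0 + 2(7.542) = 15.08
  F: 0 + 2(22.46) = 44.93
Total out = 43.55 + 124 + 15.08 + 44.93 = 227.6 mol/s.

228 mol/s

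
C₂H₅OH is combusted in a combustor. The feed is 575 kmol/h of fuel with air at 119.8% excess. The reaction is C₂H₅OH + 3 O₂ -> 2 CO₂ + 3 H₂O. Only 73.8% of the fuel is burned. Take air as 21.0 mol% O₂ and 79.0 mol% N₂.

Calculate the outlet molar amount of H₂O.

Stoichiometric O₂ = 3 × 575 = 1725 kmol/h; O₂ fed = 1725 × 2.198 = 3792 kmol/h.
N₂ fed = 3792 × 79/21 = 14260 kmol/h.
Fuel reacted = 0.738 × 575 → ξ = 424.3 kmol/h.
Outlet (n = n₀ + ν ξ):
  C₂H₅OH: 575 − 1(424.3) = 150.7
  O₂: 3792 − 3(424.3) = 2518
  N₂: 14260 (inert)
  CO₂: 0 + 2(424.3) = 848.7
  H₂O: 0 + 3(424.3) = 1273

1270 kmol/h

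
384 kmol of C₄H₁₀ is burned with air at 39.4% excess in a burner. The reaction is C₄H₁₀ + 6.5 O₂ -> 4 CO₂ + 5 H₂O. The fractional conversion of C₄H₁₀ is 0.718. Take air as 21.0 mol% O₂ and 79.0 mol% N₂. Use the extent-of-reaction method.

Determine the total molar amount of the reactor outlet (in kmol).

Stoichiometric O₂ = 6.5 × 384 = 2496 kmol; O₂ fed = 2496 × 1.394 = 3479 kmol.
N₂ fed = 3479 × 79/21 = 13090 kmol.
Fuel reacted = 0.718 × 384 → ξ = 275.7 kmol.
Outlet (n = n₀ + ν ξ):
  C₄H₁₀: 384 − 1(275.7) = 108.3
  O₂: 3479 − 6.5(275.7) = 1687
  N₂: 13090 (inert)
  CO₂: 0 + 4(275.7) = 1103
  H₂O: 0 + 5(275.7) = 1379
Total out = 108.3 + 1687 + 13090 + 1103 + 1379 = 17370 kmol.

17400 kmol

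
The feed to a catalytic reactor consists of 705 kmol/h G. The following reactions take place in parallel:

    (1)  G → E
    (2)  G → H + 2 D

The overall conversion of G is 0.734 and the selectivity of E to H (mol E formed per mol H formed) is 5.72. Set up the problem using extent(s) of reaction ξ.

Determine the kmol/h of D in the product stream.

Conversion of G: G consumed = 0.734 × 705 = 517.5 kmol/h = 1ξ₁ + 1ξ₂.
Selectivity: 1ξ₁ / (1ξ₂) = 5.72 → ξ₁ = 5.72 ξ₂.
Substitute: (1·5.72 + 1) ξ₂ = 517.5 → ξ₂ = 77 kmol/h, ξ₁ = 440.5 kmol/h.
Outlet amounts (n = n₀ + Σ ν·ξ):
  G: 705 − 1(440.5) − 1(77) = 187.5
  E: 0 + 1(440.5) = 440.5
  H: 0 + 1(77) = 77
  D: 0 + 2(77) = 154

154 kmol/h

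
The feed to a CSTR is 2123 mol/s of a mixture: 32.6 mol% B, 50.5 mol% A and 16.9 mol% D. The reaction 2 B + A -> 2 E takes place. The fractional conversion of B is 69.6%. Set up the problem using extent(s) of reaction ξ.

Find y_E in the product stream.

0.256

B reacted = 0.696 × 692.1 = 481.7 mol/s; ν_B = −2, so ξ = 481.7/2 = 240.9 mol/s.
Outlet amounts (n = n₀ + ν ξ):
  B: 692.1 − 2(240.9) = 210.4
  A: 1072 − 1(240.9) = 831.3
  E: 0 + 2(240.9) = 481.7
  D: 358.8 (inert)
Total out = 1882 mol/s; y_E = 481.7 / 1882 = 0.2559.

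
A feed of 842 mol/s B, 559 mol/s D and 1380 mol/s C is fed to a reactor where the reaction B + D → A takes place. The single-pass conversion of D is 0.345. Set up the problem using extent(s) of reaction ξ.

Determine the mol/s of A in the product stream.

193 mol/s

D reacted = 0.345 × 559 = 192.9 mol/s; ν_D = −1, so ξ = 192.9/1 = 192.9 mol/s.
Outlet amounts (n = n₀ + ν ξ):
  B: 842 − 1(192.9) = 649.1
  D: 559 − 1(192.9) = 366.1
  A: 0 + 1(192.9) = 192.9
  C: 1380 (inert)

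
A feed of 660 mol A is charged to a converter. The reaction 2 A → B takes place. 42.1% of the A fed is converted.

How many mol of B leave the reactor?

139 mol

A reacted = 0.421 × 660 = 277.9 mol; ν_A = −2, so ξ = 277.9/2 = 138.9 mol.
Outlet amounts (n = n₀ + ν ξ):
  A: 660 − 2(138.9) = 382.1
  B: 0 + 1(138.9) = 138.9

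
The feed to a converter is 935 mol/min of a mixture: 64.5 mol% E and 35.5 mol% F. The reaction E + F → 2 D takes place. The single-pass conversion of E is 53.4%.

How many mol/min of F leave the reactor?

E reacted = 0.534 × 603.1 = 322 mol/min; ν_E = −1, so ξ = 322/1 = 322 mol/min.
Outlet amounts (n = n₀ + ν ξ):
  E: 603.1 − 1(322) = 281
  F: 331.9 − 1(322) = 9.883
  D: 0 + 2(322) = 644.1

9.88 mol/min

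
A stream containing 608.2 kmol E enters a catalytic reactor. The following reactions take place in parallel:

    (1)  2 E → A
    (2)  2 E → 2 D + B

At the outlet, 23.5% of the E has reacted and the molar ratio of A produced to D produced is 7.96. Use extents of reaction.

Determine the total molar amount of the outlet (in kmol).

545 kmol

Conversion of E: E consumed = 0.235 × 608.2 = 142.9 kmol = 2ξ₁ + 2ξ₂.
Selectivity: 1ξ₁ / (2ξ₂) = 7.96 → ξ₁ = 15.92 ξ₂.
Substitute: (2·15.92 + 2) ξ₂ = 142.9 → ξ₂ = 4.224 kmol, ξ₁ = 67.24 kmol.
Outlet amounts (n = n₀ + Σ ν·ξ):
  E: 608.2 − 2(67.24) − 2(4.224) = 465.3
  A: 0 + 1(67.24) = 67.24
  D: 0 + 2(4.224) = 8.447
  B: 0 + 1(4.224) = 4.224
Total out = 465.3 + 67.24 + 8.447 + 4.224 = 545.2 kmol.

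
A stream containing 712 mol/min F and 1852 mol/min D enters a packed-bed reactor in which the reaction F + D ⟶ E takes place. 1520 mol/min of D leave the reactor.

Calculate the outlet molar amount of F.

380 mol/min

For D: n = n₀ − 1ξ → 1520 = 1852 − 1ξ, giving ξ = 332 mol/min.
Outlet amounts (n = n₀ + ν ξ):
  F: 712 − 1(332) = 380
  D: 1852 − 1(332) = 1520
  E: 0 + 1(332) = 332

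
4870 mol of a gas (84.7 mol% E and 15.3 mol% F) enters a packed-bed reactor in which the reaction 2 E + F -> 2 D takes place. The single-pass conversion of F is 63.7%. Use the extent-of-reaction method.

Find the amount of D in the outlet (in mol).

F reacted = 0.637 × 745.1 = 474.6 mol; ν_F = −1, so ξ = 474.6/1 = 474.6 mol.
Outlet amounts (n = n₀ + ν ξ):
  E: 4125 − 2(474.6) = 3176
  F: 745.1 − 1(474.6) = 270.5
  D: 0 + 2(474.6) = 949.3

949 mol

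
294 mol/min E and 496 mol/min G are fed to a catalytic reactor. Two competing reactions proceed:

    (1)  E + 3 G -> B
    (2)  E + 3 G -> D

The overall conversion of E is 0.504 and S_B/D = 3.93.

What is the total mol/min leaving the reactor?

Conversion of E: E consumed = 0.504 × 294 = 148.2 mol/min = 1ξ₁ + 1ξ₂.
Selectivity: 1ξ₁ / (1ξ₂) = 3.93 → ξ₁ = 3.93 ξ₂.
Substitute: (1·3.93 + 1) ξ₂ = 148.2 → ξ₂ = 30.06 mol/min, ξ₁ = 118.1 mol/min.
Outlet amounts (n = n₀ + Σ ν·ξ):
  E: 294 − 1(118.1) − 1(30.06) = 145.8
  G: 496 − 3(118.1) − 3(30.06) = 51.47
  B: 0 + 1(118.1) = 118.1
  D: 0 + 1(30.06) = 30.06
Total out = 145.8 + 51.47 + 118.1 + 30.06 = 345.5 mol/min.

345 mol/min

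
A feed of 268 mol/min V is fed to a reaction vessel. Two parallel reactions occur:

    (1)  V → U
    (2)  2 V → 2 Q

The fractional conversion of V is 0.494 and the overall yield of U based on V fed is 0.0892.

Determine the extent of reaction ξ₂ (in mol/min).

ξ₂ = 54.2 mol/min

Yield of U: 1ξ₁ / 268 = 0.0892 → ξ₁ = 23.91 mol/min.
Conversion of V: 1ξ₁ + 2ξ₂ = 0.494 × 268 = 132.4 → ξ₂ = 54.24 mol/min.
Outlet amounts (n = n₀ + Σ ν·ξ):
  V: 268 − 1(23.91) − 2(54.24) = 135.6
  U: 0 + 1(23.91) = 23.91
  Q: 0 + 2(54.24) = 108.5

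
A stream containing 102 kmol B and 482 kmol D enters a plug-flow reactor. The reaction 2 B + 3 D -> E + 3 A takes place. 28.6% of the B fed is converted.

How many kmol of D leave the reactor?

438 kmol

B reacted = 0.286 × 102 = 29.17 kmol; ν_B = −2, so ξ = 29.17/2 = 14.59 kmol.
Outlet amounts (n = n₀ + ν ξ):
  B: 102 − 2(14.59) = 72.83
  D: 482 − 3(14.59) = 438.2
  E: 0 + 1(14.59) = 14.59
  A: 0 + 3(14.59) = 43.76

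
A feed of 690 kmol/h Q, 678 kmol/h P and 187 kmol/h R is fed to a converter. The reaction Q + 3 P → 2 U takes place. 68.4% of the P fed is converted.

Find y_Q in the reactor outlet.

P reacted = 0.684 × 678 = 463.8 kmol/h; ν_P = −3, so ξ = 463.8/3 = 154.6 kmol/h.
Outlet amounts (n = n₀ + ν ξ):
  Q: 690 − 1(154.6) = 535.4
  P: 678 − 3(154.6) = 214.2
  U: 0 + 2(154.6) = 309.2
  R: 187 (inert)
Total out = 1246 kmol/h; y_Q = 535.4 / 1246 = 0.4298.

0.43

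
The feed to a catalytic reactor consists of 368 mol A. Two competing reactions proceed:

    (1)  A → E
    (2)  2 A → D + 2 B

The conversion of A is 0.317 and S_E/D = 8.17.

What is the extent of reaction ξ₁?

ξ₁ = 93.7 mol

Conversion of A: A consumed = 0.317 × 368 = 116.7 mol = 1ξ₁ + 2ξ₂.
Selectivity: 1ξ₁ / (1ξ₂) = 8.17 → ξ₁ = 8.17 ξ₂.
Substitute: (1·8.17 + 2) ξ₂ = 116.7 → ξ₂ = 11.47 mol, ξ₁ = 93.71 mol.
Outlet amounts (n = n₀ + Σ ν·ξ):
  A: 368 − 1(93.71) − 2(11.47) = 251.3
  E: 0 + 1(93.71) = 93.71
  D: 0 + 1(11.47) = 11.47
  B: 0 + 2(11.47) = 22.94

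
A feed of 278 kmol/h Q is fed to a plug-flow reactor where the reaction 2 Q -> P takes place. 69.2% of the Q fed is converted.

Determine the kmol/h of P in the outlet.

96.2 kmol/h

Q reacted = 0.692 × 278 = 192.4 kmol/h; ν_Q = −2, so ξ = 192.4/2 = 96.19 kmol/h.
Outlet amounts (n = n₀ + ν ξ):
  Q: 278 − 2(96.19) = 85.62
  P: 0 + 1(96.19) = 96.19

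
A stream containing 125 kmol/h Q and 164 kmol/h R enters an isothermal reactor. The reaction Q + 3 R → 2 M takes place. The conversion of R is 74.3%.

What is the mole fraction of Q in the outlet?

R reacted = 0.743 × 164 = 121.9 kmol/h; ν_R = −3, so ξ = 121.9/3 = 40.62 kmol/h.
Outlet amounts (n = n₀ + ν ξ):
  Q: 125 − 1(40.62) = 84.38
  R: 164 − 3(40.62) = 42.15
  M: 0 + 2(40.62) = 81.23
Total out = 207.8 kmol/h; y_Q = 84.38 / 207.8 = 0.4061.

0.406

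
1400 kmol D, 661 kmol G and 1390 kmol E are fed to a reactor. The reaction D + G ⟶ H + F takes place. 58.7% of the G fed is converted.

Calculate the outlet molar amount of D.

1010 kmol

G reacted = 0.587 × 661 = 388 kmol; ν_G = −1, so ξ = 388/1 = 388 kmol.
Outlet amounts (n = n₀ + ν ξ):
  D: 1400 − 1(388) = 1012
  G: 661 − 1(388) = 273
  H: 0 + 1(388) = 388
  F: 0 + 1(388) = 388
  E: 1390 (inert)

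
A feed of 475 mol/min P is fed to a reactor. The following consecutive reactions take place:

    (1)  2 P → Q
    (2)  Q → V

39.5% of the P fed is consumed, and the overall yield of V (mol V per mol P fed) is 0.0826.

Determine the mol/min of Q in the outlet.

54.6 mol/min

Conversion of P: P consumed = 2ξ₁ = 0.395 × 475 → ξ₁ = 93.81 mol/min.
Yield of V: 1ξ₂ / 475 = 0.0826 → ξ₂ = 39.24 mol/min.
Outlet amounts (n = n₀ + Σ ν·ξ):
  P: 475 − 2(93.81) = 287.4
  Q: 0 + 1(93.81) − 1(39.24) = 54.58
  V: 0 + 1(39.24) = 39.24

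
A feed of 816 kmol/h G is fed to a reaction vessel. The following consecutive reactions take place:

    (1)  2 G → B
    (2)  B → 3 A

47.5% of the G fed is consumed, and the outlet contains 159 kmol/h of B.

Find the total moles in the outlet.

Conversion of G: G consumed = 2ξ₁ = 0.475 × 816 → ξ₁ = 193.8 kmol/h.
B balance: n_B = 0 + 1ξ₁ − 1ξ₂ = 159 → ξ₂ = (1·193.8 − 159)/1 = 34.8 kmol/h.
Outlet amounts (n = n₀ + Σ ν·ξ):
  G: 816 − 2(193.8) = 428.4
  B: 0 + 1(193.8) − 1(34.8) = 159
  A: 0 + 3(34.8) = 104.4
Total out = 428.4 + 159 + 104.4 = 691.8 kmol/h.

692 kmol/h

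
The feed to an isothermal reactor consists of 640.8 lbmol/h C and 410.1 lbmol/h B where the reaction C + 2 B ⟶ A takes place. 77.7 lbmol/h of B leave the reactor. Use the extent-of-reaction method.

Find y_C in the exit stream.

0.661

For B: n = n₀ − 2ξ → 77.7 = 410.1 − 2ξ, giving ξ = 166.2 lbmol/h.
Outlet amounts (n = n₀ + ν ξ):
  C: 640.8 − 1(166.2) = 474.6
  B: 410.1 − 2(166.2) = 77.7
  A: 0 + 1(166.2) = 166.2
Total out = 718.5 lbmol/h; y_C = 474.6 / 718.5 = 0.6605.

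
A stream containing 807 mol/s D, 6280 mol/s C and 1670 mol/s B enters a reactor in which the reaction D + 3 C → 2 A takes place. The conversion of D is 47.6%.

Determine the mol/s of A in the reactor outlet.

768 mol/s

D reacted = 0.476 × 807 = 384.1 mol/s; ν_D = −1, so ξ = 384.1/1 = 384.1 mol/s.
Outlet amounts (n = n₀ + ν ξ):
  D: 807 − 1(384.1) = 422.9
  C: 6280 − 3(384.1) = 5128
  A: 0 + 2(384.1) = 768.3
  B: 1670 (inert)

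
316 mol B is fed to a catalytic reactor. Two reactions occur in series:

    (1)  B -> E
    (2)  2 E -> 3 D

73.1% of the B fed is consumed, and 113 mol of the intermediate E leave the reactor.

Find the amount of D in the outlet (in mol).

177 mol

Conversion of B: B consumed = 1ξ₁ = 0.731 × 316 → ξ₁ = 231 mol.
E balance: n_E = 0 + 1ξ₁ − 2ξ₂ = 113 → ξ₂ = (1·231 − 113)/2 = 59 mol.
Outlet amounts (n = n₀ + Σ ν·ξ):
  B: 316 − 1(231) = 85
  E: 0 + 1(231) − 2(59) = 113
  D: 0 + 3(59) = 177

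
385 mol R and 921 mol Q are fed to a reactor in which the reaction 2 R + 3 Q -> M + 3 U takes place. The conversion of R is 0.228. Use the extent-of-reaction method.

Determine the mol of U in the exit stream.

R reacted = 0.228 × 385 = 87.78 mol; ν_R = −2, so ξ = 87.78/2 = 43.89 mol.
Outlet amounts (n = n₀ + ν ξ):
  R: 385 − 2(43.89) = 297.2
  Q: 921 − 3(43.89) = 789.3
  M: 0 + 1(43.89) = 43.89
  U: 0 + 3(43.89) = 131.7

132 mol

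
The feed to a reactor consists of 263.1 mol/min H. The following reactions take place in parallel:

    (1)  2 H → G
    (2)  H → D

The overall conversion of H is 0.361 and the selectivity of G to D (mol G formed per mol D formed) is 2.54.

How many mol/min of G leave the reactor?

Conversion of H: H consumed = 0.361 × 263.1 = 94.98 mol/min = 2ξ₁ + 1ξ₂.
Selectivity: 1ξ₁ / (1ξ₂) = 2.54 → ξ₁ = 2.54 ξ₂.
Substitute: (2·2.54 + 1) ξ₂ = 94.98 → ξ₂ = 15.62 mol/min, ξ₁ = 39.68 mol/min.
Outlet amounts (n = n₀ + Σ ν·ξ):
  H: 263.1 − 2(39.68) − 1(15.62) = 168.1
  G: 0 + 1(39.68) = 39.68
  D: 0 + 1(15.62) = 15.62

39.7 mol/min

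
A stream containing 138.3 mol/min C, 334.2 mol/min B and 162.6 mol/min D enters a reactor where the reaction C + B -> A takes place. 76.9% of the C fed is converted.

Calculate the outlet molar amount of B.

228 mol/min

C reacted = 0.769 × 138.3 = 106.4 mol/min; ν_C = −1, so ξ = 106.4/1 = 106.4 mol/min.
Outlet amounts (n = n₀ + ν ξ):
  C: 138.3 − 1(106.4) = 31.95
  B: 334.2 − 1(106.4) = 227.8
  A: 0 + 1(106.4) = 106.4
  D: 162.6 (inert)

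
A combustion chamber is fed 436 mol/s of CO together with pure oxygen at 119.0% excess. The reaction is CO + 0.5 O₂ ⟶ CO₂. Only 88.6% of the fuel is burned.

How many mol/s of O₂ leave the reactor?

Stoichiometric O₂ = 0.5 × 436 = 218 mol/s; O₂ fed = 218 × 2.190 = 477.4 mol/s.
Fuel reacted = 0.886 × 436 → ξ = 386.3 mol/s.
Outlet (n = n₀ + ν ξ):
  CO: 436 − 1(386.3) = 49.7
  O₂: 477.4 − 0.5(386.3) = 284.3
  CO₂: 0 + 1(386.3) = 386.3

284 mol/s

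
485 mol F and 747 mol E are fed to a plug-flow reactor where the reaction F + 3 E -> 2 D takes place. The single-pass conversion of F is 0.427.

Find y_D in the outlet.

F reacted = 0.427 × 485 = 207.1 mol; ν_F = −1, so ξ = 207.1/1 = 207.1 mol.
Outlet amounts (n = n₀ + ν ξ):
  F: 485 − 1(207.1) = 277.9
  E: 747 − 3(207.1) = 125.7
  D: 0 + 2(207.1) = 414.2
Total out = 817.8 mol; y_D = 414.2 / 817.8 = 0.5065.

0.506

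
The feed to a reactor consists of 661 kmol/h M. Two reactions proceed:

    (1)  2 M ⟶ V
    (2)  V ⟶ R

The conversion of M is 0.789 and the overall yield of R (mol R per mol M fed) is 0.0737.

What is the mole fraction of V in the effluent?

0.53

Conversion of M: M consumed = 2ξ₁ = 0.789 × 661 → ξ₁ = 260.8 kmol/h.
Yield of R: 1ξ₂ / 661 = 0.0737 → ξ₂ = 48.72 kmol/h.
Outlet amounts (n = n₀ + Σ ν·ξ):
  M: 661 − 2(260.8) = 139.5
  V: 0 + 1(260.8) − 1(48.72) = 212
  R: 0 + 1(48.72) = 48.72
Total out = 400.2 kmol/h; y_V = 212 / 400.2 = 0.5298.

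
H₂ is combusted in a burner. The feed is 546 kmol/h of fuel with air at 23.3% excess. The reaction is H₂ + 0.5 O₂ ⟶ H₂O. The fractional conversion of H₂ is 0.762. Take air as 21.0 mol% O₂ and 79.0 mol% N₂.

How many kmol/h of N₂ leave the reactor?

Stoichiometric O₂ = 0.5 × 546 = 273 kmol/h; O₂ fed = 273 × 1.233 = 336.6 kmol/h.
N₂ fed = 336.6 × 79/21 = 1266 kmol/h.
Fuel reacted = 0.762 × 546 → ξ = 416.1 kmol/h.
Outlet (n = n₀ + ν ξ):
  H₂: 546 − 1(416.1) = 129.9
  O₂: 336.6 − 0.5(416.1) = 128.6
  N₂: 1266 (inert)
  H₂O: 0 + 1(416.1) = 416.1

1270 kmol/h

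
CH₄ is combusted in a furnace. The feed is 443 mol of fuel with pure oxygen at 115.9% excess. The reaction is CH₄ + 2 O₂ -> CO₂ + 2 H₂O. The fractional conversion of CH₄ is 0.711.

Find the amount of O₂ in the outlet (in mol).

1280 mol

Stoichiometric O₂ = 2 × 443 = 886 mol; O₂ fed = 886 × 2.159 = 1913 mol.
Fuel reacted = 0.711 × 443 → ξ = 315 mol.
Outlet (n = n₀ + ν ξ):
  CH₄: 443 − 1(315) = 128
  O₂: 1913 − 2(315) = 1283
  CO₂: 0 + 1(315) = 315
  H₂O: 0 + 2(315) = 629.9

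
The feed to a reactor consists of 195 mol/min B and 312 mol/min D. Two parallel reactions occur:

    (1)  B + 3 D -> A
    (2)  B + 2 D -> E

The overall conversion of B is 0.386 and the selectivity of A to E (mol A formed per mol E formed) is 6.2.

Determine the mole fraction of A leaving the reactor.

Conversion of B: B consumed = 0.386 × 195 = 75.27 mol/min = 1ξ₁ + 1ξ₂.
Selectivity: 1ξ₁ / (1ξ₂) = 6.2 → ξ₁ = 6.2 ξ₂.
Substitute: (1·6.2 + 1) ξ₂ = 75.27 → ξ₂ = 10.45 mol/min, ξ₁ = 64.82 mol/min.
Outlet amounts (n = n₀ + Σ ν·ξ):
  B: 195 − 1(64.82) − 1(10.45) = 119.7
  D: 312 − 3(64.82) − 2(10.45) = 96.64
  A: 0 + 1(64.82) = 64.82
  E: 0 + 1(10.45) = 10.45
Total out = 291.6 mol/min; y_A = 64.82 / 291.6 = 0.2222.

0.222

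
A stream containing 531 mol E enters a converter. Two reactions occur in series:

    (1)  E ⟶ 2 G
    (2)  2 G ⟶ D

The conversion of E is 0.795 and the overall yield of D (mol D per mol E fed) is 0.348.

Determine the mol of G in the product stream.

Conversion of E: E consumed = 1ξ₁ = 0.795 × 531 → ξ₁ = 422.1 mol.
Yield of D: 1ξ₂ / 531 = 0.348 → ξ₂ = 184.8 mol.
Outlet amounts (n = n₀ + Σ ν·ξ):
  E: 531 − 1(422.1) = 108.9
  G: 0 + 2(422.1) − 2(184.8) = 474.7
  D: 0 + 1(184.8) = 184.8

475 mol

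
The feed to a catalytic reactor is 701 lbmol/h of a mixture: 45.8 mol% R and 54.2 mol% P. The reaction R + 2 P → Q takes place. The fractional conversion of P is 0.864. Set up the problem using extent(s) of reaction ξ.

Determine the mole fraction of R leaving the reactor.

P reacted = 0.864 × 379.9 = 328.3 lbmol/h; ν_P = −2, so ξ = 328.3/2 = 164.1 lbmol/h.
Outlet amounts (n = n₀ + ν ξ):
  R: 321.1 − 1(164.1) = 156.9
  P: 379.9 − 2(164.1) = 51.67
  Q: 0 + 1(164.1) = 164.1
Total out = 372.7 lbmol/h; y_R = 156.9 / 372.7 = 0.421.

0.421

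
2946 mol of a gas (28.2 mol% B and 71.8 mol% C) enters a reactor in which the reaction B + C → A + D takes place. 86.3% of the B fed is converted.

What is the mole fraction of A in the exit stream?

B reacted = 0.863 × 830.8 = 717 mol; ν_B = −1, so ξ = 717/1 = 717 mol.
Outlet amounts (n = n₀ + ν ξ):
  B: 830.8 − 1(717) = 113.8
  C: 2115 − 1(717) = 1398
  A: 0 + 1(717) = 717
  D: 0 + 1(717) = 717
Total out = 2946 mol; y_A = 717 / 2946 = 0.2434.

0.243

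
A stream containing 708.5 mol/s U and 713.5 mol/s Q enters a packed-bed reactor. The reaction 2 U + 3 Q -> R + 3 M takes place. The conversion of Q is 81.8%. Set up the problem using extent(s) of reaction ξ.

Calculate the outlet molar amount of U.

Q reacted = 0.818 × 713.5 = 583.6 mol/s; ν_Q = −3, so ξ = 583.6/3 = 194.5 mol/s.
Outlet amounts (n = n₀ + ν ξ):
  U: 708.5 − 2(194.5) = 319.4
  Q: 713.5 − 3(194.5) = 129.9
  R: 0 + 1(194.5) = 194.5
  M: 0 + 3(194.5) = 583.6

319 mol/s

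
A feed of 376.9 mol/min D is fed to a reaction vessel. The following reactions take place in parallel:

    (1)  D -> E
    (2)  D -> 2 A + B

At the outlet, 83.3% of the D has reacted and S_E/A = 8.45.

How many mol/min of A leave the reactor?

Conversion of D: D consumed = 0.833 × 376.9 = 314 mol/min = 1ξ₁ + 1ξ₂.
Selectivity: 1ξ₁ / (2ξ₂) = 8.45 → ξ₁ = 16.9 ξ₂.
Substitute: (1·16.9 + 1) ξ₂ = 314 → ξ₂ = 17.54 mol/min, ξ₁ = 296.4 mol/min.
Outlet amounts (n = n₀ + Σ ν·ξ):
  D: 376.9 − 1(296.4) − 1(17.54) = 62.94
  E: 0 + 1(296.4) = 296.4
  A: 0 + 2(17.54) = 35.08
  B: 0 + 1(17.54) = 17.54

35.1 mol/min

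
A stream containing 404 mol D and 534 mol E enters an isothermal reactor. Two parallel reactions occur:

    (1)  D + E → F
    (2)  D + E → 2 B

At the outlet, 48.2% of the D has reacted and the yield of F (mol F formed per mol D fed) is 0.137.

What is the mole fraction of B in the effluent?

0.316

Yield of F: 1ξ₁ / 404 = 0.137 → ξ₁ = 55.35 mol.
Conversion of D: 1ξ₁ + 1ξ₂ = 0.482 × 404 = 194.7 → ξ₂ = 139.4 mol.
Outlet amounts (n = n₀ + Σ ν·ξ):
  D: 404 − 1(55.35) − 1(139.4) = 209.3
  E: 534 − 1(55.35) − 1(139.4) = 339.3
  F: 0 + 1(55.35) = 55.35
  B: 0 + 2(139.4) = 278.8
Total out = 882.7 mol; y_B = 278.8 / 882.7 = 0.3158.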